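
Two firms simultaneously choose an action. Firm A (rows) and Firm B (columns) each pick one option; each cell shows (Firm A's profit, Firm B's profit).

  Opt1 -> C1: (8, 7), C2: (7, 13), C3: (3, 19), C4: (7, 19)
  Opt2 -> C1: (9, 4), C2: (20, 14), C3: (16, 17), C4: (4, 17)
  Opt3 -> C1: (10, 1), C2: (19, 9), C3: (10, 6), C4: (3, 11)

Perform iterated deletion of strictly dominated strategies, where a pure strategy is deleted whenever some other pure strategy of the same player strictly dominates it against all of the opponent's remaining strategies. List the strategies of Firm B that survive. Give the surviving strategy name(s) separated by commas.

For Firm B, C2 strictly dominates C1 on the remaining rows (Opt1: 13>7, Opt2: 14>4, Opt3: 9>1); eliminate C1.
Row Opt3 is eliminated: Opt2 beats it against every remaining column (C2: 20>19, C3: 16>10, C4: 4>3).
Firm B's strategy C2 is strictly dominated by C3 (Opt1: 19>13, Opt2: 17>14) and is removed.
Among the remaining strategies, none is strictly dominated by another pure strategy of the same player, so the elimination stops.
Surviving strategies — Firm A: {Opt1, Opt2}; Firm B: {C3, C4}.

C3, C4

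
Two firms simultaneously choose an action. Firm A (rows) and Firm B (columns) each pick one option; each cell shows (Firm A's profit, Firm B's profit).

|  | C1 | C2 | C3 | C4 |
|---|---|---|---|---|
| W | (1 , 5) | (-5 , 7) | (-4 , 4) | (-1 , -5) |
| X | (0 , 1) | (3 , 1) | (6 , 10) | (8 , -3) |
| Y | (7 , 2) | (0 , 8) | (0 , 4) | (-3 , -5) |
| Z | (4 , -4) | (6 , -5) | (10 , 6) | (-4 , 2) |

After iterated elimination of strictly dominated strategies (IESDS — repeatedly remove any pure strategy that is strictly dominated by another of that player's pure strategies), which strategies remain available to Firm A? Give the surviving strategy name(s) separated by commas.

Z

Firm B's strategy C4 is strictly dominated by C3 (W: 4>-5, X: 10>-3, Y: 4>-5, Z: 6>2) and is removed.
For Firm A, Y strictly dominates W on the remaining columns (C1: 7>1, C2: 0>-5, C3: 0>-4); eliminate W.
Firm A's strategy X is strictly dominated by Z (C1: 4>0, C2: 6>3, C3: 10>6) and is removed.
Firm B's strategy C1 is strictly dominated by C3 (Y: 4>2, Z: 6>-4) and is removed.
Firm A's strategy Y is strictly dominated by Z (C2: 6>0, C3: 10>0) and is removed.
For Firm B, C3 strictly dominates C2 on the remaining rows (Z: 6>-5); eliminate C2.
Among the remaining strategies, none is strictly dominated by another pure strategy of the same player, so the elimination stops.
Surviving strategies — Firm A: {Z}; Firm B: {C3}.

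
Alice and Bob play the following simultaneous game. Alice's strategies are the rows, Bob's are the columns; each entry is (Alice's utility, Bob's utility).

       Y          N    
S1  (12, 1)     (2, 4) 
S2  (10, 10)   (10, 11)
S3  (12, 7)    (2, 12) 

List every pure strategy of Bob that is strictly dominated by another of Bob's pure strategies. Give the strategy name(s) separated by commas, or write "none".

Y

Y: dominated, since N does at least as well everywhere (S1: 4>1, S2: 11>10, S3: 12>7).
Nothing dominates N: Y at S1 (4>1).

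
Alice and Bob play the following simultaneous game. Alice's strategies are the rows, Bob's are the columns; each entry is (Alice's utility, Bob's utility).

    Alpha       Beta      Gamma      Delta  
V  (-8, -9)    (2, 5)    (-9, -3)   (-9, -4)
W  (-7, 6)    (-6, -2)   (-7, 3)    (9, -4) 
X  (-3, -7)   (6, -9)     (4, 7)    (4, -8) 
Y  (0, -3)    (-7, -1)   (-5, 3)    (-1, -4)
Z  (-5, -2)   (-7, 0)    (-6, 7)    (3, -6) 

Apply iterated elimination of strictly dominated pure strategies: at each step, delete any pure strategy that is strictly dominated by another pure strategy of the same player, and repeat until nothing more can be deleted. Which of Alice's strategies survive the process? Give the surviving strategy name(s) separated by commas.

X

For Alice, X strictly dominates V on the remaining columns (Alpha: -3>-8, Beta: 6>2, Gamma: 4>-9, Delta: 4>-9); eliminate V.
Row Z is eliminated: X beats it against every remaining column (Alpha: -3>-5, Beta: 6>-7, Gamma: 4>-6, Delta: 4>3).
Bob's strategy Beta is strictly dominated by Gamma (W: 3>-2, X: 7>-9, Y: 3>-1) and is removed.
Column Delta is eliminated: Alpha beats it against every remaining row (W: 6>-4, X: -7>-8, Y: -3>-4).
For Alice, X strictly dominates W on the remaining columns (Alpha: -3>-7, Gamma: 4>-7); eliminate W.
Column Alpha is eliminated: Gamma beats it against every remaining row (X: 7>-7, Y: 3>-3).
Alice's strategy Y is strictly dominated by X (Gamma: 4>-5) and is removed.
Among the remaining strategies, none is strictly dominated by another pure strategy of the same player, so the elimination stops.
Surviving strategies — Alice: {X}; Bob: {Gamma}.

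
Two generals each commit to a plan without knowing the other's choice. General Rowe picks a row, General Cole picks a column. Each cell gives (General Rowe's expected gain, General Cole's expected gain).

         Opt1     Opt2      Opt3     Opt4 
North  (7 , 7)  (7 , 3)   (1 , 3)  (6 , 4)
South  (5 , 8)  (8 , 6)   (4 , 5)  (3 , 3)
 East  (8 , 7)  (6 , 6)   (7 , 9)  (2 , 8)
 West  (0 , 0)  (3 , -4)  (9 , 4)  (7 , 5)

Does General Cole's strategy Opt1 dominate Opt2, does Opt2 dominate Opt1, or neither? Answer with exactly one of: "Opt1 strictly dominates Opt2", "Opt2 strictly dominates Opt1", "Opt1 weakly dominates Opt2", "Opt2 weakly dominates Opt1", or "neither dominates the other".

Compare Opt1 to Opt2 across each choice by General Rowe: North: 7>3, South: 8>6, East: 7>6, West: 0>-4.
Opt1 gives a strictly higher payoff against each choice by General Rowe, so Opt1 strictly dominates Opt2.

Opt1 strictly dominates Opt2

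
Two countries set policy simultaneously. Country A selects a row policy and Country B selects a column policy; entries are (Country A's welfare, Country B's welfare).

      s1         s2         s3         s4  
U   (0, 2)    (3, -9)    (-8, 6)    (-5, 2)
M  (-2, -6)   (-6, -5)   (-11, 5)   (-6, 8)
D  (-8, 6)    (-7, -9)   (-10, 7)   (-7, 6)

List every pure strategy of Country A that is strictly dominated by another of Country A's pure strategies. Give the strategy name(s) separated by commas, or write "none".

M, D

Nothing dominates U: M at s1 (0>-2); D at s1 (0>-8).
U strictly dominates M — s1: 0>-2, s2: 3>-6, s3: -8>-11, s4: -5>-6.
U strictly dominates D — s1: 0>-8, s2: 3>-7, s3: -8>-10, s4: -5>-7.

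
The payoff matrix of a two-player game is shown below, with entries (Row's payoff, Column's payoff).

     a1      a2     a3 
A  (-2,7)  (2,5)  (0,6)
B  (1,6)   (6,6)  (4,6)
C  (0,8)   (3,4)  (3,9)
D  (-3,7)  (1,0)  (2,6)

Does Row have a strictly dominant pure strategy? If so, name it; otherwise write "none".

B

B vs A: a1: 1>-2, a2: 6>2, a3: 4>0.
B vs C: a1: 1>0, a2: 6>3, a3: 4>3.
B vs D: a1: 1>-3, a2: 6>1, a3: 4>2.
B strictly beats every other strategy against every opponent action, so it is strictly dominant.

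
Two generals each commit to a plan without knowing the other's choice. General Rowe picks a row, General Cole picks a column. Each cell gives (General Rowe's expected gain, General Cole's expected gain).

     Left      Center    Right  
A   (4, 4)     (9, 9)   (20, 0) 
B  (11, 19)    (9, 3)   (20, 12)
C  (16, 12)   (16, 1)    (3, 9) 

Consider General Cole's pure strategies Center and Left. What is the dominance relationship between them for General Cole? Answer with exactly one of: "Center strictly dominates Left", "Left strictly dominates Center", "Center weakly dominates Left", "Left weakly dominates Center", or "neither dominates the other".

neither dominates the other

Compare Center to Left across each choice by General Rowe: A: 9>4, B: 3<19, C: 1<12.
Center does better at A but worse at B, C; neither strategy dominates the other.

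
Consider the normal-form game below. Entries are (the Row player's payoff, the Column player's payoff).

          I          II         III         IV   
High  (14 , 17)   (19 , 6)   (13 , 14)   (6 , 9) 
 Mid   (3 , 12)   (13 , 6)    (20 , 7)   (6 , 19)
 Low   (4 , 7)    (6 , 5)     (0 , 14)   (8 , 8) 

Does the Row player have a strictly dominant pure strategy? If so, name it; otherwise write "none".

High fails to dominate Mid at III (13<20).
Mid fails to dominate High at I (3<14).
Low fails to dominate High at I (4<14).
No single strategy dominates all the others.

none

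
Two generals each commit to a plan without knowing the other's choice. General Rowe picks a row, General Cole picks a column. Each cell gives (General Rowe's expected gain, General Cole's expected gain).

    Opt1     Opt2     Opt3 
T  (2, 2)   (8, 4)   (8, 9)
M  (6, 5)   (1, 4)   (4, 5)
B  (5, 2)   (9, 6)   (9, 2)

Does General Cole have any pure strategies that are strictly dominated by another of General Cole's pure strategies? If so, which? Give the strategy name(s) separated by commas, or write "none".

none

Nothing dominates Opt1: Opt2 at M (5>4); Opt3 at M (5=5).
Nothing dominates Opt2: Opt1 at T (4>2); Opt3 at B (6>2).
Nothing dominates Opt3: Opt1 at T (9>2); Opt2 at T (9>4).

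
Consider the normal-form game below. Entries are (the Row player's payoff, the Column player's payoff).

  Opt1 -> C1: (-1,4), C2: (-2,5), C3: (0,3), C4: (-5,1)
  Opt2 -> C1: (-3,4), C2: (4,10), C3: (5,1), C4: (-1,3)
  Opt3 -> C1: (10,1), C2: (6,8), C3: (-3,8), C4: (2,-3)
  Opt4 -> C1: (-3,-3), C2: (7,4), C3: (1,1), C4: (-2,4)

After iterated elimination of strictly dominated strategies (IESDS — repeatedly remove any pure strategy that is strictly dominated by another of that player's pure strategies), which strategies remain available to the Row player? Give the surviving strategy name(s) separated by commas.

Opt2, Opt3, Opt4

Column C1 is eliminated: C2 beats it against every remaining row (Opt1: 5>4, Opt2: 10>4, Opt3: 8>1, Opt4: 4>-3).
The Row player's strategy Opt1 is strictly dominated by Opt2 (C2: 4>-2, C3: 5>0, C4: -1>-5) and is removed.
Among the remaining strategies, none is strictly dominated by another pure strategy of the same player, so the elimination stops.
Surviving strategies — the Row player: {Opt2, Opt3, Opt4}; the Column player: {C2, C3, C4}.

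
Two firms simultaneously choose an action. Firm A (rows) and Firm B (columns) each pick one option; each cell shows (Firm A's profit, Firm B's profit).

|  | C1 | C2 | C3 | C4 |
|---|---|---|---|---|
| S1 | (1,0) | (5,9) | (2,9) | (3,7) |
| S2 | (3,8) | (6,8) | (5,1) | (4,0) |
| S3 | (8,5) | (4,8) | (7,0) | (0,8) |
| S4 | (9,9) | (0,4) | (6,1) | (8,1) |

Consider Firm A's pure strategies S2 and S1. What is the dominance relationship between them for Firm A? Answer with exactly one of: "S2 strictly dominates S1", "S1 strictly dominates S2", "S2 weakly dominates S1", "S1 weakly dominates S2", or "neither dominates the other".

S2's payoffs vs S1's, by Firm B's action — C1: 3>1, C2: 6>5, C3: 5>2, C4: 4>3.
S2 gives a strictly higher payoff against each choice by Firm B, so S2 strictly dominates S1.

S2 strictly dominates S1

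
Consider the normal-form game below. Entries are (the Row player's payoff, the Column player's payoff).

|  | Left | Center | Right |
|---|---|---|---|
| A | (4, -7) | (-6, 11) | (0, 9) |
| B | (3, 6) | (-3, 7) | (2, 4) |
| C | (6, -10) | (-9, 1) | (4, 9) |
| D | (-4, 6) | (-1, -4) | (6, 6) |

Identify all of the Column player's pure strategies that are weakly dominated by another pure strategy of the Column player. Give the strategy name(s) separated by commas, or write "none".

none

Left is not dominated — it holds its own against Center at D (6>-4); Right at B (6>4).
Nothing dominates Center: Left at A (11>-7); Right at A (11>9).
Right is not dominated — it holds its own against Left at A (9>-7); Center at C (9>1).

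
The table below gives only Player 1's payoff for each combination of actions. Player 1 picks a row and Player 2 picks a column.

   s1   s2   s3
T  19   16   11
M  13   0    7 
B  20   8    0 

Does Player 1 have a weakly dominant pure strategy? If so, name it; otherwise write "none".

none

T fails to dominate B at s1 (19<20).
M fails to dominate T at s1 (13<19).
B fails to dominate T at s2 (8<16).
No single strategy dominates all the others.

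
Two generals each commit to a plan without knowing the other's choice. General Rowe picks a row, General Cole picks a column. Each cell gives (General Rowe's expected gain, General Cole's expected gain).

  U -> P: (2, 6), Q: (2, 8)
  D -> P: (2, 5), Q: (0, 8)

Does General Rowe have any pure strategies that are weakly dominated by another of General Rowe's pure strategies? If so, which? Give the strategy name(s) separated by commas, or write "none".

Nothing dominates U: D at Q (2>0).
D is weakly dominated by U (P: 2=2, Q: 2>0).

D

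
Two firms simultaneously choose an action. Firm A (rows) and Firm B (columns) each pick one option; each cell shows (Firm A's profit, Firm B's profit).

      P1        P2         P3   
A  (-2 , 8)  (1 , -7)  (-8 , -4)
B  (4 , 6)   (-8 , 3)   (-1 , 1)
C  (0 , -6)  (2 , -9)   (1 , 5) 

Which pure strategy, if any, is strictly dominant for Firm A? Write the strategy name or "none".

none

A fails to dominate B at P1 (-2<4).
B fails to dominate A at P2 (-8<1).
C fails to dominate B at P1 (0<4).
No single strategy dominates all the others.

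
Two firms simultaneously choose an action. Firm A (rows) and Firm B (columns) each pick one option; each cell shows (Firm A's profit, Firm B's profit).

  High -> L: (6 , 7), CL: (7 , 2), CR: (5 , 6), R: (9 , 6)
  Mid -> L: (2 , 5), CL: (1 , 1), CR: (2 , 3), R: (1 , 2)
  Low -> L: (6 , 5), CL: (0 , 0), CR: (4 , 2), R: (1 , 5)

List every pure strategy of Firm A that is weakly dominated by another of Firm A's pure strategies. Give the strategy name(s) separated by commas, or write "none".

Mid, Low

Nothing dominates High: Mid at L (6>2); Low at CL (7>0).
High weakly dominates Mid — L: 6>2, CL: 7>1, CR: 5>2, R: 9>1.
Low: dominated, since High does at least as well everywhere (L: 6=6, CL: 7>0, CR: 5>4, R: 9>1).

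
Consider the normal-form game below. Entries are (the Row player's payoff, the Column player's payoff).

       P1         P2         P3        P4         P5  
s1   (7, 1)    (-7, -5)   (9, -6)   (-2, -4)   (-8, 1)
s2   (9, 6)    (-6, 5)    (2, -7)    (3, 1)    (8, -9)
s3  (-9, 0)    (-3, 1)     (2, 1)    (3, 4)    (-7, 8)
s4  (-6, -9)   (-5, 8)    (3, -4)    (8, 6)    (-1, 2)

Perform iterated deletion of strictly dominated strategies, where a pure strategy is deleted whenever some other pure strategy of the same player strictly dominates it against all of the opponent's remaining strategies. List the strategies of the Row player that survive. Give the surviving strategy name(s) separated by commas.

s2, s3, s4

For the Column player, P4 strictly dominates P3 on the remaining rows (s1: -4>-6, s2: 1>-7, s3: 4>1, s4: 6>-4); eliminate P3.
Row s1 is eliminated: s2 beats it against every remaining column (P1: 9>7, P2: -6>-7, P4: 3>-2, P5: 8>-8).
Among the remaining strategies, none is strictly dominated by another pure strategy of the same player, so the elimination stops.
Surviving strategies — the Row player: {s2, s3, s4}; the Column player: {P1, P2, P4, P5}.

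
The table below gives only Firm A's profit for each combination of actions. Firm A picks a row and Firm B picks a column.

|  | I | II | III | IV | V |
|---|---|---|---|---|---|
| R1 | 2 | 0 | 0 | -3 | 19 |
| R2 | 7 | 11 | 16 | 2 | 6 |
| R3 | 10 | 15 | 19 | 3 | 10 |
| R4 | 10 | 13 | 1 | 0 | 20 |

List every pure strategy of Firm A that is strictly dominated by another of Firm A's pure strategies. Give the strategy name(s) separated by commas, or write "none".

R1, R2

R1 is strictly dominated by R4 (I: 10>2, II: 13>0, III: 1>0, IV: 0>-3, V: 20>19).
R2 is strictly dominated by R3 (I: 10>7, II: 15>11, III: 19>16, IV: 3>2, V: 10>6).
Nothing dominates R3: R1 at I (10>2); R2 at I (10>7); R4 at I (10=10).
Nothing dominates R4: R1 at I (10>2); R2 at I (10>7); R3 at I (10=10).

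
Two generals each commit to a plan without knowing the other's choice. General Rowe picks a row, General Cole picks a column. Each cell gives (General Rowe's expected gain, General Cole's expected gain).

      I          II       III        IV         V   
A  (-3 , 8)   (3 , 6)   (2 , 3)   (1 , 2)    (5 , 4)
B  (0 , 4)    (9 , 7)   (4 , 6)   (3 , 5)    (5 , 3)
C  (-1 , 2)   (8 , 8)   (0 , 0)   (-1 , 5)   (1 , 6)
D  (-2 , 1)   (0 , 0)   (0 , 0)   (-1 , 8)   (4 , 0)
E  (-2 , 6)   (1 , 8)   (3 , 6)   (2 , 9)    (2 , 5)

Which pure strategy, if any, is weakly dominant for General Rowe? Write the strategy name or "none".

B vs A: I: 0>-3, II: 9>3, III: 4>2, IV: 3>1, V: 5=5.
B vs C: I: 0>-1, II: 9>8, III: 4>0, IV: 3>-1, V: 5>1.
B vs D: I: 0>-2, II: 9>0, III: 4>0, IV: 3>-1, V: 5>4.
B vs E: I: 0>-2, II: 9>1, III: 4>3, IV: 3>2, V: 5>2.
B is at least as good as every other strategy against every opponent action, so it is weakly dominant.

B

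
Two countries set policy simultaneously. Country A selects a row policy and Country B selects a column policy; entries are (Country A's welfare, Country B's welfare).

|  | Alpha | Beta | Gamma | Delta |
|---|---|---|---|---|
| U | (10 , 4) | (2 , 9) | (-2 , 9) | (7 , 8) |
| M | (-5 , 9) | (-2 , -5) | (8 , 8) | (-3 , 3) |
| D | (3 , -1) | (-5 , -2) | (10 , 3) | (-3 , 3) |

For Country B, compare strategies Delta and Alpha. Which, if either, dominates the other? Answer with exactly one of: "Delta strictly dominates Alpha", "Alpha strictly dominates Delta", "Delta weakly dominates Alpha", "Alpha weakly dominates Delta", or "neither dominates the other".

Compare Delta to Alpha across every action of Country A: U: 8>4, M: 3<9, D: 3>-1.
Delta does better at U, D but worse at M; neither strategy dominates the other.

neither dominates the other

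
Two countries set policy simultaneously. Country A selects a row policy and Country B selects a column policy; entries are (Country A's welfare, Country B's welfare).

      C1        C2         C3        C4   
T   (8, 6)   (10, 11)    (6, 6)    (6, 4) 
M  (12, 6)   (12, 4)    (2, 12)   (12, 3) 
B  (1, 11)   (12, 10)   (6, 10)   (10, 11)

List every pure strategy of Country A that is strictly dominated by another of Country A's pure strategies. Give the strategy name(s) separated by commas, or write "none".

T: no other strategy beats it everywhere (M at C3 (6>2); B at C1 (8>1)).
Nothing dominates M: T at C1 (12>8); B at C1 (12>1).
B: no other strategy beats it everywhere (T at C2 (12>10); M at C2 (12=12)).

none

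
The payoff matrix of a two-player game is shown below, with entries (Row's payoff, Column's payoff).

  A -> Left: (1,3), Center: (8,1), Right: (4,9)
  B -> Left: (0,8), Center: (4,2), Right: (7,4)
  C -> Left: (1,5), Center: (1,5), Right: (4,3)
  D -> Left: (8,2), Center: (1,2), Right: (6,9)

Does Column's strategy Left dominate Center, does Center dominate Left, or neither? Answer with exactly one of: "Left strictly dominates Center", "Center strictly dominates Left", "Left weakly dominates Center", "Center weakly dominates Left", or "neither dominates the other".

Compare Left to Center across every action of Row: A: 3>1, B: 8>2, C: 5=5, D: 2=2.
Left is at least as good everywhere and strictly better somewhere (tied only at C, D), so Left weakly but not strictly dominates Center.

Left weakly dominates Center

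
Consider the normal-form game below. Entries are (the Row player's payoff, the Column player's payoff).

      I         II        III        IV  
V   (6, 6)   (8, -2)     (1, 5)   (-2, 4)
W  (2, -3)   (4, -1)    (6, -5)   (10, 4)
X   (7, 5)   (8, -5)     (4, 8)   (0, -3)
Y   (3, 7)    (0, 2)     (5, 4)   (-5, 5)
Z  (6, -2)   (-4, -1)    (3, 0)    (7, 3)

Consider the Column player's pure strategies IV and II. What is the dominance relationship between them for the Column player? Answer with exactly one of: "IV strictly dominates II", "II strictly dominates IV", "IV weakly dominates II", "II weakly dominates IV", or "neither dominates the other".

Compare IV to II across every action of the Row player: V: 4>-2, W: 4>-1, X: -3>-5, Y: 5>2, Z: 3>-1.
IV gives a strictly higher payoff against every action of the Row player, so IV strictly dominates II.

IV strictly dominates II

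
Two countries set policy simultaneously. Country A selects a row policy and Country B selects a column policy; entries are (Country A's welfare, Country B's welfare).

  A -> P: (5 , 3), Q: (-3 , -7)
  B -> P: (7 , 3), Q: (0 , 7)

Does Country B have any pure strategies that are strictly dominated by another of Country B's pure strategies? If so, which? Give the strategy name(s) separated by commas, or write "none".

P is not dominated — it holds its own against Q at A (3>-7).
Q is not dominated — it holds its own against P at B (7>3).

none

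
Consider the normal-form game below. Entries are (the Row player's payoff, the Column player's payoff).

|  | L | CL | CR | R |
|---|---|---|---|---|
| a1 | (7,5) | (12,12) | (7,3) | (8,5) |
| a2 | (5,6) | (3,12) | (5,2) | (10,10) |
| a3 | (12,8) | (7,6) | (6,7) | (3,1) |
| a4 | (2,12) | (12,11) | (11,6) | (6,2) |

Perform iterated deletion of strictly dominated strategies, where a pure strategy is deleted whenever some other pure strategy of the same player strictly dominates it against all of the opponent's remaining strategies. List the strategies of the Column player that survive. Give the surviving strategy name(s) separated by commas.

For the Column player, L strictly dominates CR on the remaining rows (a1: 5>3, a2: 6>2, a3: 8>7, a4: 12>6); eliminate CR.
For the Column player, CL strictly dominates R on the remaining rows (a1: 12>5, a2: 12>10, a3: 6>1, a4: 11>2); eliminate R.
For the Row player, a1 strictly dominates a2 on the remaining columns (L: 7>5, CL: 12>3); eliminate a2.
Among the remaining strategies, none is strictly dominated by another pure strategy of the same player, so the elimination stops.
Surviving strategies — the Row player: {a1, a3, a4}; the Column player: {L, CL}.

L, CL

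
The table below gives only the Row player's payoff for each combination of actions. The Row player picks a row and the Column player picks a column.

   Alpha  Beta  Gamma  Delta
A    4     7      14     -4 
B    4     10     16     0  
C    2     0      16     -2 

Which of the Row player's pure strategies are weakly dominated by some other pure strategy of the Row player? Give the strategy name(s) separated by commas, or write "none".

B weakly dominates A — Alpha: 4=4, Beta: 10>7, Gamma: 16>14, Delta: 0>-4.
Nothing dominates B: A at Beta (10>7); C at Alpha (4>2).
B weakly dominates C — Alpha: 4>2, Beta: 10>0, Gamma: 16=16, Delta: 0>-2.

A, C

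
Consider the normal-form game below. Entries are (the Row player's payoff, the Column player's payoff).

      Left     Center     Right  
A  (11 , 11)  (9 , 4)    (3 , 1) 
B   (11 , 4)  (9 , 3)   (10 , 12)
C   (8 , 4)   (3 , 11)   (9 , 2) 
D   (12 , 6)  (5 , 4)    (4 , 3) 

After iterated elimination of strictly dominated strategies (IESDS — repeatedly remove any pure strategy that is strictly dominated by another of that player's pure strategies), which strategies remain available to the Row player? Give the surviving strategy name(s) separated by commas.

Row C is eliminated: B beats it against every remaining column (Left: 11>8, Center: 9>3, Right: 10>9).
Column Center is eliminated: Left beats it against every remaining row (A: 11>4, B: 4>3, D: 6>4).
The Row player's strategy A is strictly dominated by D (Left: 12>11, Right: 4>3) and is removed.
Among the remaining strategies, none is strictly dominated by another pure strategy of the same player, so the elimination stops.
Surviving strategies — the Row player: {B, D}; the Column player: {Left, Right}.

B, D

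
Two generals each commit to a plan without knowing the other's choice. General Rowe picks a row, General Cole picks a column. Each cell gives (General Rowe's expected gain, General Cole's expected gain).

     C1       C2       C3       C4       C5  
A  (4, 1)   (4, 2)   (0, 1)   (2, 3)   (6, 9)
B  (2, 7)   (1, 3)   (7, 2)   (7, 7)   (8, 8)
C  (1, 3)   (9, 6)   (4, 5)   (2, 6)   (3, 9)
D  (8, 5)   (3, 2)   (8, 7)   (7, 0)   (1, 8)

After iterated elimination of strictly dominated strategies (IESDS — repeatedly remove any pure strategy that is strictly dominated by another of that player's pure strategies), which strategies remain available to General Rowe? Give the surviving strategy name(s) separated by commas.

Column C1 is eliminated: C5 beats it against every remaining row (A: 9>1, B: 8>7, C: 9>3, D: 8>5).
General Cole's strategy C2 is strictly dominated by C5 (A: 9>2, B: 8>3, C: 9>6, D: 8>2) and is removed.
General Rowe's strategy A is strictly dominated by B (C3: 7>0, C4: 7>2, C5: 8>6) and is removed.
General Rowe's strategy C is strictly dominated by B (C3: 7>4, C4: 7>2, C5: 8>3) and is removed.
Column C3 is eliminated: C5 beats it against every remaining row (B: 8>2, D: 8>7).
General Cole's strategy C4 is strictly dominated by C5 (B: 8>7, D: 8>0) and is removed.
Row D is eliminated: B beats it against every remaining column (C5: 8>1).
Among the remaining strategies, none is strictly dominated by another pure strategy of the same player, so the elimination stops.
Surviving strategies — General Rowe: {B}; General Cole: {C5}.

B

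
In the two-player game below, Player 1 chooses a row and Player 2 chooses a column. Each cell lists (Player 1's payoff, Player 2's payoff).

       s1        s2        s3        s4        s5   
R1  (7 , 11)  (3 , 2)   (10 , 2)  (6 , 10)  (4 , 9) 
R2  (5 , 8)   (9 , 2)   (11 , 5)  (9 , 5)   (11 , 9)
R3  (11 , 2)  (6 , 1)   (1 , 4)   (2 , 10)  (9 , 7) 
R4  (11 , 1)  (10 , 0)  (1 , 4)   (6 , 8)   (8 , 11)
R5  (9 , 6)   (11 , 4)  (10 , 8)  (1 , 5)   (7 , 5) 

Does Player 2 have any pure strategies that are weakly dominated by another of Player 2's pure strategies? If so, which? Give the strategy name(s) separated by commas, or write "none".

s2

s1: no other strategy beats it everywhere (s2 at R1 (11>2); s3 at R1 (11>2); s4 at R1 (11>10); s5 at R1 (11>9)).
s2 is weakly dominated by s1 (R1: 11>2, R2: 8>2, R3: 2>1, R4: 1>0, R5: 6>4).
s3: no other strategy beats it everywhere (s1 at R3 (4>2); s2 at R2 (5>2); s4 at R5 (8>5); s5 at R5 (8>5)).
s4 is not dominated — it holds its own against s1 at R3 (10>2); s2 at R1 (10>2); s3 at R1 (10>2); s5 at R1 (10>9).
s5: no other strategy beats it everywhere (s1 at R2 (9>8); s2 at R1 (9>2); s3 at R1 (9>2); s4 at R2 (9>5)).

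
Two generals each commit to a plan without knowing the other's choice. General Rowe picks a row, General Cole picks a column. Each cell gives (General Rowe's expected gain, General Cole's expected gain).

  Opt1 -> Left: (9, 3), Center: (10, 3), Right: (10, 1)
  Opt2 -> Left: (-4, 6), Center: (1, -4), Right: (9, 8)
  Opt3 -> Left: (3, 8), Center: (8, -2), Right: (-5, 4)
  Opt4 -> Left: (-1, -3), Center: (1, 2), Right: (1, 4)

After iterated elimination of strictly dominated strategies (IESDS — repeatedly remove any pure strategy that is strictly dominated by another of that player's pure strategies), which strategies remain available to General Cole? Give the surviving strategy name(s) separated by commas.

General Rowe's strategy Opt2 is strictly dominated by Opt1 (Left: 9>-4, Center: 10>1, Right: 10>9) and is removed.
For General Rowe, Opt1 strictly dominates Opt3 on the remaining columns (Left: 9>3, Center: 10>8, Right: 10>-5); eliminate Opt3.
Row Opt4 is eliminated: Opt1 beats it against every remaining column (Left: 9>-1, Center: 10>1, Right: 10>1).
For General Cole, Left strictly dominates Right on the remaining rows (Opt1: 3>1); eliminate Right.
Among the remaining strategies, none is strictly dominated by another pure strategy of the same player, so the elimination stops.
Surviving strategies — General Rowe: {Opt1}; General Cole: {Left, Center}.

Left, Center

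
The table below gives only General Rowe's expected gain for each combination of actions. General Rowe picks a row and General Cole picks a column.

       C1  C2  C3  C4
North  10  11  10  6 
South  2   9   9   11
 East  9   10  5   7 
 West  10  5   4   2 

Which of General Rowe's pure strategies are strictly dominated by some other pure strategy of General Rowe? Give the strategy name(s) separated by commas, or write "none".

none

North: no other strategy beats it everywhere (South at C1 (10>2); East at C1 (10>9); West at C1 (10=10)).
South: no other strategy beats it everywhere (North at C4 (11>6); East at C3 (9>5); West at C2 (9>5)).
East is not dominated — it holds its own against North at C4 (7>6); South at C1 (9>2); West at C2 (10>5).
Nothing dominates West: North at C1 (10=10); South at C1 (10>2); East at C1 (10>9).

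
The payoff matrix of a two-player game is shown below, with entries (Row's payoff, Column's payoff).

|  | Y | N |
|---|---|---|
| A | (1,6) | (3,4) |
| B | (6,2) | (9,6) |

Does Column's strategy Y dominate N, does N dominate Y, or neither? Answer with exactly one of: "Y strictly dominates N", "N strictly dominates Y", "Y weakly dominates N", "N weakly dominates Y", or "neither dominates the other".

neither dominates the other

Compare Y to N across each opponent action: A: 6>4, B: 2<6.
Y does better at A but worse at B; neither strategy dominates the other.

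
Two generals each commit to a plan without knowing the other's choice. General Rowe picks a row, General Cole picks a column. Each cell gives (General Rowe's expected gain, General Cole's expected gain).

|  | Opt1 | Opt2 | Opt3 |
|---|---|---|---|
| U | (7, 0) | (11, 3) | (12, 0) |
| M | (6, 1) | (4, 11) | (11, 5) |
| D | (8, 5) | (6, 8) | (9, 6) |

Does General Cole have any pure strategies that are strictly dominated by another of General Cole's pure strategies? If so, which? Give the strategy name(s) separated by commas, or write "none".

Opt1, Opt3

Opt1 is strictly dominated by Opt2 (U: 3>0, M: 11>1, D: 8>5).
Nothing dominates Opt2: Opt1 at U (3>0); Opt3 at U (3>0).
Opt3: dominated, since Opt2 does at least as well everywhere (U: 3>0, M: 11>5, D: 8>6).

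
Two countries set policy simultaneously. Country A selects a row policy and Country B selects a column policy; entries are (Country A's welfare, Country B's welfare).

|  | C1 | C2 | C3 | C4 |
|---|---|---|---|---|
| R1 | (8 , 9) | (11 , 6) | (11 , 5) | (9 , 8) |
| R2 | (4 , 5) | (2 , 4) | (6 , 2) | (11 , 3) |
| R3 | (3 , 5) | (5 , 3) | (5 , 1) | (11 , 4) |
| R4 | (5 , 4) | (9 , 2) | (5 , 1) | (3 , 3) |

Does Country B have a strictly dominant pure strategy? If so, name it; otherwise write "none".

C1

C1 vs C2: R1: 9>6, R2: 5>4, R3: 5>3, R4: 4>2.
C1 vs C3: R1: 9>5, R2: 5>2, R3: 5>1, R4: 4>1.
C1 vs C4: R1: 9>8, R2: 5>3, R3: 5>4, R4: 4>3.
C1 strictly beats every other strategy against every opponent action, so it is strictly dominant.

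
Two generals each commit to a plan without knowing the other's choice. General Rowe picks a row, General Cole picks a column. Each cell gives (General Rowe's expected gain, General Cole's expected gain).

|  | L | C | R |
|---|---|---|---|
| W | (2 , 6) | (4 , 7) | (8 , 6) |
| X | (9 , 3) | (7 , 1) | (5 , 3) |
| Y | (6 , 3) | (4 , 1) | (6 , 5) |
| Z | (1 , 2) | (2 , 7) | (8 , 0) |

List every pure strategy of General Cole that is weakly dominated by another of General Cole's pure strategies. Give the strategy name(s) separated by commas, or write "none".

L is not dominated — it holds its own against C at X (3>1); R at Z (2>0).
Nothing dominates C: L at W (7>6); R at W (7>6).
R is not dominated — it holds its own against L at Y (5>3); C at X (3>1).

none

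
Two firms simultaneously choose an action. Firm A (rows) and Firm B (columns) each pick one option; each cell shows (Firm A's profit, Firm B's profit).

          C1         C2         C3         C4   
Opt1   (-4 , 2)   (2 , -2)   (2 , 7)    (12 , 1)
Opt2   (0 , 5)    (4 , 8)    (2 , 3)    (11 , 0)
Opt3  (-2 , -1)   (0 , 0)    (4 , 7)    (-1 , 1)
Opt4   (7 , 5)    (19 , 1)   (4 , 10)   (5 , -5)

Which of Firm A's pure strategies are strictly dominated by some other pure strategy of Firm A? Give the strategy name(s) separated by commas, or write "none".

none

Nothing dominates Opt1: Opt2 at C3 (2=2); Opt3 at C2 (2>0); Opt4 at C4 (12>5).
Nothing dominates Opt2: Opt1 at C1 (0>-4); Opt3 at C1 (0>-2); Opt4 at C4 (11>5).
Opt3 is not dominated — it holds its own against Opt1 at C1 (-2>-4); Opt2 at C3 (4>2); Opt4 at C3 (4=4).
Opt4: no other strategy beats it everywhere (Opt1 at C1 (7>-4); Opt2 at C1 (7>0); Opt3 at C1 (7>-2)).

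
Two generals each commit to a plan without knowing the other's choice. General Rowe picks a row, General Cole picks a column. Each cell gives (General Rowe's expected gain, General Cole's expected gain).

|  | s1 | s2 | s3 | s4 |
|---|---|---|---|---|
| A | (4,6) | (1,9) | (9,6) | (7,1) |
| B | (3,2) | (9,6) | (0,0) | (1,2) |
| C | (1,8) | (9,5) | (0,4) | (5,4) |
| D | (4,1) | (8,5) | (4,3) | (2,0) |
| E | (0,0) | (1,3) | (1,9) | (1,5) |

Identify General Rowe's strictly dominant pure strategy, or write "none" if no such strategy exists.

A fails to dominate B at s2 (1<9).
B fails to dominate A at s1 (3<4).
C fails to dominate A at s1 (1<4).
D fails to dominate A at s1 (4=4).
E fails to dominate A at s1 (0<4).
No single strategy dominates all the others.

none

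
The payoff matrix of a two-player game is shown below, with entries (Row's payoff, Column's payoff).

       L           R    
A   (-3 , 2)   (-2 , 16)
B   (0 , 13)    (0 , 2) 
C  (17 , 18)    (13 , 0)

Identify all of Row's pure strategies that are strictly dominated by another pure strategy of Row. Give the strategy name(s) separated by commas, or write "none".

A is strictly dominated by B (L: 0>-3, R: 0>-2).
C strictly dominates B — L: 17>0, R: 13>0.
C is not dominated — it holds its own against A at L (17>-3); B at L (17>0).

A, B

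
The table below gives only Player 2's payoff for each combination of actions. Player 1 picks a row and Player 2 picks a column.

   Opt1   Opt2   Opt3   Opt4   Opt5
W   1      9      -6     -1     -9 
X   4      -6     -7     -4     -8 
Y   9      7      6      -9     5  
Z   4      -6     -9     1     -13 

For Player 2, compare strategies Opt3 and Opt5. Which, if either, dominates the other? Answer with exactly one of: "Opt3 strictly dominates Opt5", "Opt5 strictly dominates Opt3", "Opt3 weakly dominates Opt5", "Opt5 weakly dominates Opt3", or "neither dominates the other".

Opt3 strictly dominates Opt5

Compare Opt3 to Opt5 across each choice by Player 1: W: -6>-9, X: -7>-8, Y: 6>5, Z: -9>-13.
Opt3 gives a strictly higher payoff against each choice by Player 1, so Opt3 strictly dominates Opt5.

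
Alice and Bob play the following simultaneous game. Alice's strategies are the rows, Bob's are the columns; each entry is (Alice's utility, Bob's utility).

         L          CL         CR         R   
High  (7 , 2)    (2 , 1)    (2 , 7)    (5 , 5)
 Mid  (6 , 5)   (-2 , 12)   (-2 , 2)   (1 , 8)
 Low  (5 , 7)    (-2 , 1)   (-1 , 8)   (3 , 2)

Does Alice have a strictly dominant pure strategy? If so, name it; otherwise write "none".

High

High vs Mid: L: 7>6, CL: 2>-2, CR: 2>-2, R: 5>1.
High vs Low: L: 7>5, CL: 2>-2, CR: 2>-1, R: 5>3.
High strictly beats every other strategy against every opponent action, so it is strictly dominant.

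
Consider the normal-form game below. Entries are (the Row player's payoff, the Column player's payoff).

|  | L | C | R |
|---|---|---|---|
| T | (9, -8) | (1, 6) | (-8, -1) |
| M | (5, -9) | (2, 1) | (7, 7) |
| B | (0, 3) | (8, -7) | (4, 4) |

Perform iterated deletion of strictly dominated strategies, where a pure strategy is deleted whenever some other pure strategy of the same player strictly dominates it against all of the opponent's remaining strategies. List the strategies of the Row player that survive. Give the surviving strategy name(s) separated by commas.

M

The Column player's strategy L is strictly dominated by R (T: -1>-8, M: 7>-9, B: 4>3) and is removed.
Row T is eliminated: M beats it against every remaining column (C: 2>1, R: 7>-8).
The Column player's strategy C is strictly dominated by R (M: 7>1, B: 4>-7) and is removed.
Row B is eliminated: M beats it against every remaining column (R: 7>4).
Among the remaining strategies, none is strictly dominated by another pure strategy of the same player, so the elimination stops.
Surviving strategies — the Row player: {M}; the Column player: {R}.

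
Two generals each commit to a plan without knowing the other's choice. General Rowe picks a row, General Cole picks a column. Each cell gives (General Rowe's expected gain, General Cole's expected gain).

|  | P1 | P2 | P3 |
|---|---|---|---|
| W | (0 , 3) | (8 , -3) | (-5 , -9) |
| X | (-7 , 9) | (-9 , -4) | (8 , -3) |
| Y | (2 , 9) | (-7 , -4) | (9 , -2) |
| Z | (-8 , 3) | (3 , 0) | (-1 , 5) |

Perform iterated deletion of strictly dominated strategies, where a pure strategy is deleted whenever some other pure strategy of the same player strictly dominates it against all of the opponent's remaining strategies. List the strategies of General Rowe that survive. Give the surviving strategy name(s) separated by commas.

Y

General Rowe's strategy X is strictly dominated by Y (P1: 2>-7, P2: -7>-9, P3: 9>8) and is removed.
Column P2 is eliminated: P1 beats it against every remaining row (W: 3>-3, Y: 9>-4, Z: 3>0).
For General Rowe, Y strictly dominates W on the remaining columns (P1: 2>0, P3: 9>-5); eliminate W.
For General Rowe, Y strictly dominates Z on the remaining columns (P1: 2>-8, P3: 9>-1); eliminate Z.
For General Cole, P1 strictly dominates P3 on the remaining rows (Y: 9>-2); eliminate P3.
Among the remaining strategies, none is strictly dominated by another pure strategy of the same player, so the elimination stops.
Surviving strategies — General Rowe: {Y}; General Cole: {P1}.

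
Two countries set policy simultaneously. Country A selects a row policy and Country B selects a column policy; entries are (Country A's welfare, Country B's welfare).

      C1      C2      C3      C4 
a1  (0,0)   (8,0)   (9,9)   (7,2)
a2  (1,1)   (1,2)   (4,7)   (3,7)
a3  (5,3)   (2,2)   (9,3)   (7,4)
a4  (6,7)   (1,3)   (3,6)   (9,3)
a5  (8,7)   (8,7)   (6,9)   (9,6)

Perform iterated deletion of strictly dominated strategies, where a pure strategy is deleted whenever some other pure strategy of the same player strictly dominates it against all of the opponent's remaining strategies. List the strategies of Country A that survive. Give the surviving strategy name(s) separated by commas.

For Country A, a3 strictly dominates a2 on the remaining columns (C1: 5>1, C2: 2>1, C3: 9>4, C4: 7>3); eliminate a2.
Country B's strategy C2 is strictly dominated by C3 (a1: 9>0, a3: 3>2, a4: 6>3, a5: 9>7) and is removed.
Among the remaining strategies, none is strictly dominated by another pure strategy of the same player, so the elimination stops.
Surviving strategies — Country A: {a1, a3, a4, a5}; Country B: {C1, C3, C4}.

a1, a3, a4, a5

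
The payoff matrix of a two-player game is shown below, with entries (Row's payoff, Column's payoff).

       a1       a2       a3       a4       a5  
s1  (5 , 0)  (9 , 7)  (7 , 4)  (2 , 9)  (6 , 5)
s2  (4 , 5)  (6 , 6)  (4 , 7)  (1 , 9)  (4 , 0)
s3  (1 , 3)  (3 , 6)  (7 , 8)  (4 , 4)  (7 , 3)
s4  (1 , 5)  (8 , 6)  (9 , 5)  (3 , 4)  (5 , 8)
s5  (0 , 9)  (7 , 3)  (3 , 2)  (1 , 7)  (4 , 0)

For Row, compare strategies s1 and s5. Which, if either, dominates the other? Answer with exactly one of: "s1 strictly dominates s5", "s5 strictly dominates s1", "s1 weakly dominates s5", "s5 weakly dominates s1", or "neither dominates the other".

s1 strictly dominates s5

Compare s1 to s5 across each choice by Column: a1: 5>0, a2: 9>7, a3: 7>3, a4: 2>1, a5: 6>4.
Every comparison favours s1, so s1 strictly dominates s5.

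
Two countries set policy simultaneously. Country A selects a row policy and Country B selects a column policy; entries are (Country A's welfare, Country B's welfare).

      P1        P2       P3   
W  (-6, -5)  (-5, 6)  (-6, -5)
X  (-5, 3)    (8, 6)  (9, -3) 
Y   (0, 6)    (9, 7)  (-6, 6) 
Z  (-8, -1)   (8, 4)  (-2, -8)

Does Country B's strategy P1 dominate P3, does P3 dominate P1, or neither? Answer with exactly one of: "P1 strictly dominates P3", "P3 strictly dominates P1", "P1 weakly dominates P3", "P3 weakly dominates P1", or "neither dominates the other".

P1 weakly dominates P3

Compare P1 to P3 across each choice by Country A: W: -5=-5, X: 3>-3, Y: 6=6, Z: -1>-8.
P1 is at least as good everywhere and strictly better somewhere (tied only at W, Y), so P1 weakly but not strictly dominates P3.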